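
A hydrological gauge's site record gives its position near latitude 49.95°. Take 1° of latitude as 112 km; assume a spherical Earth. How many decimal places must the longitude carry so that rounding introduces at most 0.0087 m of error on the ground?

At 49.95° one degree of longitude covers 112000 × cos 49.95° ≈ 112000 × 0.6435 ≈ 72067.1 m.
With N decimal places the half-ulp bound is 0.5·10⁻ᴺ°, or 0.5·10⁻ᴺ × 72067.1 m on the ground.
Setting 36033.5 × 10⁻ᴺ ≤ 0.0087 gives 10ᴺ ≥ 4.142e+06, i.e. N ≥ 6.62.
At 6 places the error can reach 0.036 m, but 7 places keeps it to 0.0036 m.

7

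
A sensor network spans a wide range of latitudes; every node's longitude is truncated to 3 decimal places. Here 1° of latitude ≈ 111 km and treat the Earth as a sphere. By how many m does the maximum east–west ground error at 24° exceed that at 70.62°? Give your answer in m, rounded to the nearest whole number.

65 m

Truncating at 3 decimal places can drop up to a full unit in the last place, so the longitude may be off by as much as 0.001°.
At 24°: 0.001° × 111000 × cos 24° = 0.001 × 111000 × 0.9135 ≈ 101.4 m.
At 70.62°: 0.001° × 111000 × cos 70.62° = 0.001 × 111000 × 0.3318 ≈ 36.833 m.
Difference: 101.4 − 36.833 = 64.57 m.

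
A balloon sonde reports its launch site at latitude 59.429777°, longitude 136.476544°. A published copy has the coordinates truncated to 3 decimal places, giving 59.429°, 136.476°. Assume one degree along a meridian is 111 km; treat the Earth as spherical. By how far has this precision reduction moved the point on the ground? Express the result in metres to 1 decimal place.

91.6 metres

The latitude changed by +0.000777° and the longitude by +0.000544°.
North–south shift: 0.000777 × 111000 = 86.247 m.
E–W at 59.429°: 0.000544° × 111000 × cos 59.429° = 0.000544 × 111000 × 0.5086 ≈ 30.7116 m.
Distance: √(86.247² + 30.7116²) ≈ 91.5519 m.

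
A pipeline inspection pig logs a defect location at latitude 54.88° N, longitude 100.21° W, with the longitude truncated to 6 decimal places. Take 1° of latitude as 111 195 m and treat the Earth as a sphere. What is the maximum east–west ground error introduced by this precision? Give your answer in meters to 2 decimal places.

0.06 meters

Truncating at 6 decimal places can drop up to a full unit in the last place, so the longitude may be off by as much as 1e-06°.
Parallels shrink by cos φ, so at 54.88° a degree of longitude is 111195 × 0.5753 ≈ 63969.5 m.
East–west error: 1e-06° × 63969.5 m/° ≈ 0.0639695 m.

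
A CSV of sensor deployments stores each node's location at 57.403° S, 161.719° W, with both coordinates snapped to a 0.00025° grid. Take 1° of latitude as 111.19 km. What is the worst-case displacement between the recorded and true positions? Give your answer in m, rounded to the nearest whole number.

16 m

With a 0.00025° grid the true value lies within half a step, ±0.00025°/2 = ±0.000125°, of the stored one.
Latitude error → 0.000125 × 111190 = 13.8987 m along the meridian.
Longitude error → 0.000125 × 111190 × cos 57.403° = 0.000125 × 111190 × 0.5387 ≈ 7.48763 m.
The two errors are perpendicular, so the maximum displacement is √(13.8987² + 7.48763²) ≈ 15.7873 m.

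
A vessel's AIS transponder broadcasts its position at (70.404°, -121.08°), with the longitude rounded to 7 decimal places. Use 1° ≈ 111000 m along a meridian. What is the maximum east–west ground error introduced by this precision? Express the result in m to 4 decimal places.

0.0019 m

Rounding to 7 decimal places leaves the longitude within ±5e-08° of the true value.
Parallels shrink by cos φ, so at 70.404° a degree of longitude is 111000 × 0.3354 ≈ 37227.8 m.
East–west error: 5e-08° × 37227.8 m/° ≈ 0.00186139 m.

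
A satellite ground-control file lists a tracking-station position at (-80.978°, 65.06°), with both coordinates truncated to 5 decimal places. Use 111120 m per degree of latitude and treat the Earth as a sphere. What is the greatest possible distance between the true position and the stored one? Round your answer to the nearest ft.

4 ft

Truncating at 5 decimal places can drop up to a full unit in the last place, so each coordinate may be off by as much as 1e-05°.
N–S: 1e-05° × 111120 m/° = 1.1112 m.
East–west component at 80.978°: 1e-05° × 111120 × cos 80.978° ≈ 1e-05 × 17425.1 ≈ 0.174251 m.
The two errors are perpendicular, so the maximum displacement is √(1.1112² + 0.174251²) ≈ 1.12478 m.
Converting: 1.12478 m × 3.2808 ft/m ≈ 3.6902 ft.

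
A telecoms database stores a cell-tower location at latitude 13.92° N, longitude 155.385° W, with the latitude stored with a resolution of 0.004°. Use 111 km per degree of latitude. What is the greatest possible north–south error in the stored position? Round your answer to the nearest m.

222 m

With a 0.004° grid the true value lies within half a step, ±0.004°/2 = ±0.002°, of the stored one.
So the N–S error is at most 0.002 × 111000 = 222 m.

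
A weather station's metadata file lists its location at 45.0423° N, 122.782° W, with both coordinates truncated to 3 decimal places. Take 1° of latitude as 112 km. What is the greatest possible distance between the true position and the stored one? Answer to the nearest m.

Truncating at 3 decimal places can drop up to a full unit in the last place, so each coordinate may be off by as much as 0.001°.
N–S: 0.001° × 112000 m/° = 112 m.
East–west component at 45.0423°: 0.001° × 112000 × cos 45.0423° ≈ 0.001 × 79137.5 ≈ 79.1375 m.
Worst case both components are at the extreme and orthogonal: √(112² + 79.1375²) ≈ 137.138 m.

137 m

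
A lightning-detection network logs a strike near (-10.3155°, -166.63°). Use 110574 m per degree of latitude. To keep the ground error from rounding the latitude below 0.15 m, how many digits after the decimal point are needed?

One degree of latitude covers 110574 m.
N decimal places → at most half a unit in the last place, 0.5 × 10⁻ᴺ° = 110574/2 × 10⁻ᴺ m.
Setting 55287 × 10⁻ᴺ ≤ 0.15 gives 10ᴺ ≥ 3.686e+05, i.e. N ≥ 5.57.
At 5 places the error can reach 0.553 m, but 6 places keeps it to 0.0553 m.

6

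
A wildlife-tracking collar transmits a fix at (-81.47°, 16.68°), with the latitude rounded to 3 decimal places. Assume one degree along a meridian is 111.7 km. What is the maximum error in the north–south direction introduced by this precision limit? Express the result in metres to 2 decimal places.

Rounding to 3 decimal places leaves the latitude within ±0.0005° of the true value.
Along the meridian that is 0.0005° × 111700 m/° = 55.85 m.

55.85 metres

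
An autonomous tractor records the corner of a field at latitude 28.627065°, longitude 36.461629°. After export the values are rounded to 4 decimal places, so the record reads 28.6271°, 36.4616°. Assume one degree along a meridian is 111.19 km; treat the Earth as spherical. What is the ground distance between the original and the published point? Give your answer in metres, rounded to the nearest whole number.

The latitude changed by -0.000035° and the longitude by +0.000029°.
North–south shift: -0.000035 × 111190 = -3.89165 m.
East–west at this latitude: 0.000029° × 111190 × cos 28.6271° ≈ 0.000029 × 97597.7 = 2.83033 m.
Hypotenuse of the two orthogonal shifts: √(3.89165² + 2.83033²) = 4.81204 m.

5 metres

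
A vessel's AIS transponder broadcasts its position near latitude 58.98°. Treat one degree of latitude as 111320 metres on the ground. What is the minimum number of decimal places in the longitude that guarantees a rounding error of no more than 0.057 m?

6 decimal places

At 58.98° one degree of longitude covers 111320 × cos 58.98° ≈ 111320 × 0.5153 ≈ 57367.3 m.
With N decimal places the half-ulp bound is 0.5·10⁻ᴺ°, or 0.5·10⁻ᴺ × 57367.3 m on the ground.
Need 0.5 × 57367.3 × 10⁻ᴺ ≤ 0.057 → 10⁻ᴺ ≤ 1.987e-06, so N ≥ 5.70.
N = 5 would give 0.287 m (too coarse); N = 6 gives 0.0287 m ≤ 0.057 m.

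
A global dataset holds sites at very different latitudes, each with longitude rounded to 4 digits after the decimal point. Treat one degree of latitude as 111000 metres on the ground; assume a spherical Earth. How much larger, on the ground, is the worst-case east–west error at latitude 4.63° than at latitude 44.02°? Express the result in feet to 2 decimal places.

Rounding to 4 decimal places leaves the longitude within ±5e-05° of the true value.
At 4.63°: 5e-05° × 111000 × cos 4.63° = 5e-05 × 111000 × 0.9967 ≈ 5.5319 m.
Error at 44.02° = 5e-05° × 111000 × cos 44.02° ≈ 5.55 × 0.7191 = 3.991 m.
So the lower-latitude error exceeds the higher by 5.5319 − 3.991 = 1.5409 m.
In feet: 1.5409 m ÷ 0.3048 ≈ 5.0554 ft.

5.06 feet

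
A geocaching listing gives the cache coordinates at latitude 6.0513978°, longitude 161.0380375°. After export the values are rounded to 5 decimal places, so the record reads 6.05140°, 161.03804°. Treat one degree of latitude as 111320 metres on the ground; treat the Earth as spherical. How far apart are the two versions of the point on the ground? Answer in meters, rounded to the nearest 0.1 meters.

0.4 meters

The latitude changed by -0.0000022° and the longitude by -0.0000025°.
N–S: -0.0000022° × 111320 m/° = -0.244904 m.
E–W at 6.0514°: -0.0000025° × 111320 × cos 6.0514° = -0.0000025 × 111320 × 0.9944 ≈ -0.276749 m.
Hypotenuse of the two orthogonal shifts: √(0.244904² + 0.276749²) = 0.369551 m.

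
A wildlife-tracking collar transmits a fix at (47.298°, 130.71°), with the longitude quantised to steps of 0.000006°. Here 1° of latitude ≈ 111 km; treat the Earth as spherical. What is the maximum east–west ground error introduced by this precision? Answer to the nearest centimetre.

23 centimetres

With a 0.000006° grid the true value lies within half a step, ±0.000006°/2 = ±3e-06°, of the stored one.
Parallels shrink by cos φ, so at 47.298° a degree of longitude is 111000 × 0.6782 ≈ 75278.6 m.
So at most 3e-06° × 75278.6 ≈ 0.225836 m east–west.
That is 0.225836 m = 22.584 cm.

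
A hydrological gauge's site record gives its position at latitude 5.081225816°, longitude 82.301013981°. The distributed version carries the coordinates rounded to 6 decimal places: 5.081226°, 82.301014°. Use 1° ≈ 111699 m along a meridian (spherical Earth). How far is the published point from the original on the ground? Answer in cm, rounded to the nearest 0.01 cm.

2.07 cm

Δlat = 5.081225816 − 5.081226 = -0.000000184°; Δlon = 82.301013981 − 82.301014 = -0.000000019°.
North–south shift: -0.000000184 × 111699 = -0.0205526 m.
East–west at this latitude: -0.000000019° × 111699 × cos 5.08123° ≈ -0.000000019 × 111260 = -0.00211394 m.
Hypotenuse of the two orthogonal shifts: √(0.0205526² + 0.00211394²) = 0.020661 m.
That is 0.020661 m = 2.0661 cm.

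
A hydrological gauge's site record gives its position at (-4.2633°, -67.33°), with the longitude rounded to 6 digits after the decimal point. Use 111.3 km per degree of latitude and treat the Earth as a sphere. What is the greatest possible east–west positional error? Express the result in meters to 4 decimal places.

0.0555 meters

Rounding to 6 decimal places leaves the longitude within ±5e-07° of the true value.
Parallels shrink by cos φ, so at 4.2633° a degree of longitude is 111300 × 0.9972 ≈ 110992 m.
East–west error: 5e-07° × 110992 m/° ≈ 0.055496 m.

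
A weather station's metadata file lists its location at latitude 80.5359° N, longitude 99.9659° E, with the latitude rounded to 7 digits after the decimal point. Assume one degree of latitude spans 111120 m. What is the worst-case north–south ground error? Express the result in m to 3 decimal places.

Rounding to 7 decimal places leaves the latitude within ±5e-08° of the true value.
So the N–S error is at most 5e-08 × 111120 = 0.005556 m.

0.006 m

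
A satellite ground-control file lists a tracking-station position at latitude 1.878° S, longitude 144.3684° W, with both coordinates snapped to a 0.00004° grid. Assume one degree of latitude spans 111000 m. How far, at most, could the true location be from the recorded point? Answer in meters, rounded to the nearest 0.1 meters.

3.1 meters

With a 0.00004° grid the true value lies within half a step, ±0.00004°/2 = ±2e-05°, of the stored one.
Latitude error → 2e-05 × 111000 = 2.22 m along the meridian.
Longitude error → 2e-05 × 111000 × cos 1.878° = 2e-05 × 111000 × 0.9995 ≈ 2.21881 m.
Combining orthogonally: (2.22² + 2.21881²)^½ ≈ 3.13871 m.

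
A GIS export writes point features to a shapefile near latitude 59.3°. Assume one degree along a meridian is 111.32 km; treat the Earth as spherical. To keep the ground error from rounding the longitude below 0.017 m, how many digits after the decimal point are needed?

At 59.3° one degree of longitude covers 111320 × cos 59.3° ≈ 111320 × 0.5105 ≈ 56833.6 m.
N decimal places → at most half a unit in the last place, 0.5 × 10⁻ᴺ° = 56833.6/2 × 10⁻ᴺ m.
Need 0.5 × 56833.6 × 10⁻ᴺ ≤ 0.017 → 10⁻ᴺ ≤ 5.982e-07, so N ≥ 6.22.
At 6 places the error can reach 0.0284 m, but 7 places keeps it to 0.00284 m.

7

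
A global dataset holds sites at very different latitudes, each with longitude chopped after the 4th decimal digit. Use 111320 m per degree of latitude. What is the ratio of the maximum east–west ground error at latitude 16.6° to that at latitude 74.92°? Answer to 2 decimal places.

3.68

Truncating at 4 decimal places can drop up to a full unit in the last place, so the longitude may be off by as much as 0.0001°.
At 16.6°: 0.0001° × 111320 × cos 16.6° = 0.0001 × 111320 × 0.9583 ≈ 10.668 m.
Error at 74.92° = 0.0001° × 111320 × cos 74.92° ≈ 11.132 × 0.2602 = 2.8962 m.
The ratio reduces to cos 16.6° / cos 74.92° = 0.9583/0.2602 ≈ 3.6835.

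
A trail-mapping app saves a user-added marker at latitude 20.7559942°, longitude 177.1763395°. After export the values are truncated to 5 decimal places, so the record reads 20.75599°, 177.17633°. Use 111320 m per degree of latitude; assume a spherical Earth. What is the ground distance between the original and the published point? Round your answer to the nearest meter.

1 meters

Δlat = 20.7559942 − 20.75599 = +0.0000042°; Δlon = 177.1763395 − 177.17633 = +0.0000095°.
N–S: 0.0000042° × 111320 m/° = 0.467544 m.
E–W at 20.756°: 0.0000095° × 111320 × cos 20.756° = 0.0000095 × 111320 × 0.9351 ≈ 0.988904 m.
Hypotenuse of the two orthogonal shifts: √(0.467544² + 0.988904²) = 1.09386 m.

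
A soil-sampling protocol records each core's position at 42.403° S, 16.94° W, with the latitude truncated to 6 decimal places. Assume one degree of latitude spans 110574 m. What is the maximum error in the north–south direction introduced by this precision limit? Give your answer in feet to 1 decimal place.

0.4 feet

Truncating at 6 decimal places can drop up to a full unit in the last place, so the latitude may be off by as much as 1e-06°.
North–south distance: 1e-06° × 110574 m/° = 0.110574 m.
In feet: 0.110574 m ÷ 0.3048 ≈ 0.36278 ft.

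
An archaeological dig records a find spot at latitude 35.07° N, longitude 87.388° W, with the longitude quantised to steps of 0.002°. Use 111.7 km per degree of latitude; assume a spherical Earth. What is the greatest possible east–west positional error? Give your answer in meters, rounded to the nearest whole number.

91 meters

With a 0.002° grid the true value lies within half a step, ±0.002°/2 = ±0.001°, of the stored one.
Parallels shrink by cos φ, so at 35.07° a degree of longitude is 111700 × 0.8185 ≈ 91420.9 m.
Maximum E–W displacement: 0.001 × 91420.9 = 91.4209 m.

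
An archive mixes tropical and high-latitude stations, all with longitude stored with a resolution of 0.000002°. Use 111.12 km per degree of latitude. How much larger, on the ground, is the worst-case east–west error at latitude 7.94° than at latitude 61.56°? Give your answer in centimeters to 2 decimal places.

5.71 centimeters

With a 0.000002° grid the true value lies within half a step, ±0.000002°/2 = ±1e-06°, of the stored one.
Error at 7.94° = 1e-06° × 111120 × cos 7.94° ≈ 0.11112 × 0.9904 = 0.11005 m.
At 61.56°: 1e-06° × 111120 × cos 61.56° = 1e-06 × 111120 × 0.4762 ≈ 0.05292 m.
So the lower-latitude error exceeds the higher by 0.11005 − 0.05292 = 0.057135 m.
That is 0.0571351 m = 5.7135 cm.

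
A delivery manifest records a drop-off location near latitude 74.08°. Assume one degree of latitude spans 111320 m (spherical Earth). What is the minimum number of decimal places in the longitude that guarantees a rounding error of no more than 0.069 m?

At 74.08° one degree of longitude covers 111320 × cos 74.08° ≈ 111320 × 0.2743 ≈ 30534.5 m.
With N decimal places the half-ulp bound is 0.5·10⁻ᴺ°, or 0.5·10⁻ᴺ × 30534.5 m on the ground.
Setting 15267.3 × 10⁻ᴺ ≤ 0.069 gives 10ᴺ ≥ 2.213e+05, i.e. N ≥ 5.34.
At 5 places the error can reach 0.153 m, but 6 places keeps it to 0.0153 m.

6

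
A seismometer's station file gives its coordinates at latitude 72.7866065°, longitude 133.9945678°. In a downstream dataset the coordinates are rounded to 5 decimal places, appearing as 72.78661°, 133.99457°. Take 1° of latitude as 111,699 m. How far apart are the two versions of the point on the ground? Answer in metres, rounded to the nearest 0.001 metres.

0.398 metres

Δlat = 72.7866065 − 72.78661 = -0.0000035°; Δlon = 133.9945678 − 133.99457 = -0.0000022°.
North–south shift: -0.0000035 × 111699 = -0.390946 m.
East–west at this latitude: -0.0000022° × 111699 × cos 72.7866° ≈ -0.0000022 × 33055.2 = -0.0727215 m.
Distance: √(0.390946² + 0.0727215²) ≈ 0.397653 m.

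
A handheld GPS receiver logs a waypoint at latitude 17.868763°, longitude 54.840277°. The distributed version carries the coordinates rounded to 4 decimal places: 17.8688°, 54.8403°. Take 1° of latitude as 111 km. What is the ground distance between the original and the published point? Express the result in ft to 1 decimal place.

15.7 ft

Δlat = 17.868763 − 17.8688 = -0.000037°; Δlon = 54.840277 − 54.8403 = -0.000023°.
North–south shift: -0.000037 × 111000 = -4.107 m.
E–W at 17.8688°: -0.000023° × 111000 × cos 17.8688° = -0.000023 × 111000 × 0.9518 ≈ -2.42985 m.
Distance: √(4.107² + 2.42985²) ≈ 4.77196 m.
In feet: 4.77196 m ÷ 0.3048 ≈ 15.656 ft.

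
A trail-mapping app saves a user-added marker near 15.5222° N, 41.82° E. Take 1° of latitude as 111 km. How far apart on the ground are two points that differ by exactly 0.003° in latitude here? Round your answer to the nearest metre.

0.003° × 111000 m/° = 333 m.

333 metres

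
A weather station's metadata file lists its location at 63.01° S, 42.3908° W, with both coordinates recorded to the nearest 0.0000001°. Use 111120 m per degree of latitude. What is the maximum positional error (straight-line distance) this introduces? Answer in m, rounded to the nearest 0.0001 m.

Rounding to 7 decimal places leaves each coordinate within ±5e-08° of the true value.
N–S: 5e-08° × 111120 m/° = 0.005556 m.
East–west component at 63.01°: 5e-08° × 111120 × cos 63.01° ≈ 5e-08 × 50430.1 ≈ 0.00252151 m.
The two errors are perpendicular, so the maximum displacement is √(0.005556² + 0.00252151²) ≈ 0.0061014 m.

0.0061 m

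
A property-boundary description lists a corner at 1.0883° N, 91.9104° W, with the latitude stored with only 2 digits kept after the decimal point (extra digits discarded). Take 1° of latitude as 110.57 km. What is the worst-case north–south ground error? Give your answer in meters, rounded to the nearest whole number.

Truncating at 2 decimal places can drop up to a full unit in the last place, so the latitude may be off by as much as 0.01°.
So the N–S error is at most 0.01 × 110570 = 1105.7 m.

1106 meters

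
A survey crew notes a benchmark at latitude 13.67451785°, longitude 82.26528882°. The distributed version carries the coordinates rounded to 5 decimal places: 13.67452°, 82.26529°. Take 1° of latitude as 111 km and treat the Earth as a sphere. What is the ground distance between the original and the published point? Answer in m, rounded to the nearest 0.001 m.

Δlat = 13.67451785 − 13.67452 = -0.00000215°; Δlon = 82.26528882 − 82.26529 = -0.00000118°.
N–S: -0.00000215° × 111000 m/° = -0.23865 m.
E–W at 13.6745°: -0.00000118° × 111000 × cos 13.6745° = -0.00000118 × 111000 × 0.9717 ≈ -0.127267 m.
Combined displacement = (0.23865² + 0.127267²)^½ ≈ 0.270464 m.

0.270 m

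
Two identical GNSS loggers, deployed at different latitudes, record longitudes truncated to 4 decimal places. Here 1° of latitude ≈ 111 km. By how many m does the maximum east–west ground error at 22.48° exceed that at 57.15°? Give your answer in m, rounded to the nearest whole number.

Truncating at 4 decimal places can drop up to a full unit in the last place, so the longitude may be off by as much as 0.0001°.
Error at 22.48° = 0.0001° × 111000 × cos 22.48° ≈ 11.1 × 0.9240 = 10.257 m.
At 57.15°: 0.0001° × 111000 × cos 57.15° = 0.0001 × 111000 × 0.5424 ≈ 6.0211 m.
So the lower-latitude error exceeds the higher by 10.257 − 6.0211 = 4.2354 m.

4 m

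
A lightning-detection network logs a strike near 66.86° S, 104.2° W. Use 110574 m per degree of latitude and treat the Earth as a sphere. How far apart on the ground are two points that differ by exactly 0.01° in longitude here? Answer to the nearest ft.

1426 ft

One degree of longitude here spans 110574 × cos 66.86° = 110574 × 0.3930 ≈ 43453.3 m; 0.01° of that is 434.533 m.
Converting: 434.533 m × 3.2808 ft/m ≈ 1425.6 ft.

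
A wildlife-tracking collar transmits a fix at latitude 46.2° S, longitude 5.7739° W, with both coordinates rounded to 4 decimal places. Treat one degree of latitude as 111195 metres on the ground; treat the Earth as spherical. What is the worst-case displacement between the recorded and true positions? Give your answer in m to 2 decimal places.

6.76 m

Rounding to 4 decimal places leaves each coordinate within ±5e-05° of the true value.
N–S: 5e-05° × 111195 m/° = 5.55975 m.
East–west component at 46.2°: 5e-05° × 111195 × cos 46.2° ≈ 5e-05 × 76962.9 ≈ 3.84814 m.
The two errors are perpendicular, so the maximum displacement is √(5.55975² + 3.84814²) ≈ 6.76158 m.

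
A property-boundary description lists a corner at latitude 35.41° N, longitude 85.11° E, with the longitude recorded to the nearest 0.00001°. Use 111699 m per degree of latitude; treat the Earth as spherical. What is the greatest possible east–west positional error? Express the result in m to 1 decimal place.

0.5 m

Rounding to 5 decimal places leaves the longitude within ±5e-06° of the true value.
One degree of longitude at 35.41° is 111699 × cos 35.41° ≈ 111699 × 0.8150 = 91037.7 m.
Maximum E–W displacement: 5e-06 × 91037.7 = 0.455188 m.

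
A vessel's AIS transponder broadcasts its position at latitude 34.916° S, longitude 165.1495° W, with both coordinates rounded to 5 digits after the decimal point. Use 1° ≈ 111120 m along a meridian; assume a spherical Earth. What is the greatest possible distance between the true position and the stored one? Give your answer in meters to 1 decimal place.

0.7 meters

Rounding to 5 decimal places leaves each coordinate within ±5e-06° of the true value.
North–south component: 5e-06° × 111120 = 0.5556 m.
East–west component at 34.916°: 5e-06° × 111120 × cos 34.916° ≈ 5e-06 × 91117.5 ≈ 0.455588 m.
Worst case both components are at the extreme and orthogonal: √(0.5556² + 0.455588²) ≈ 0.718506 m.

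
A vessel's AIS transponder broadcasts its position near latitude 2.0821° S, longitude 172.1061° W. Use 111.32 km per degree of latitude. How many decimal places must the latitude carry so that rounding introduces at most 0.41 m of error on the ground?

One degree of latitude covers 111320 m.
With N decimal places the half-ulp bound is 0.5·10⁻ᴺ°, or 0.5·10⁻ᴺ × 111320 m on the ground.
Setting 55660 × 10⁻ᴺ ≤ 0.41 gives 10ᴺ ≥ 1.358e+05, i.e. N ≥ 5.13.
So 6 decimal places suffice (0.0557 m); 5 would allow up to 0.557 m.

6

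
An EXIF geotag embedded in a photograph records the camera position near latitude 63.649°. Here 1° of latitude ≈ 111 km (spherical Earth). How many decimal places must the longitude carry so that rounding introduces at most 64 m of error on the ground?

3 decimal places

At 63.649° one degree of longitude covers 111000 × cos 63.649° ≈ 111000 × 0.4439 ≈ 49269.5 m.
N decimal places → at most half a unit in the last place, 0.5 × 10⁻ᴺ° = 49269.5/2 × 10⁻ᴺ m.
Setting 24634.7 × 10⁻ᴺ ≤ 64 gives 10ᴺ ≥ 384.9, i.e. N ≥ 2.59.
At 2 places the error can reach 246 m, but 3 places keeps it to 24.6 m.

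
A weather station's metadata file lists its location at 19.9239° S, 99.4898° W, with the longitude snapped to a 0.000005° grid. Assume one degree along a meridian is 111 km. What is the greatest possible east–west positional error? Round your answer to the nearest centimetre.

26 centimetres

With a 0.000005° grid the true value lies within half a step, ±0.000005°/2 = ±2.5e-06°, of the stored one.
Parallels shrink by cos φ, so at 19.9239° a degree of longitude is 111000 × 0.9401 ≈ 104356 m.
East–west error: 2.5e-06° × 104356 m/° ≈ 0.260891 m.
That is 0.260891 m = 26.089 cm.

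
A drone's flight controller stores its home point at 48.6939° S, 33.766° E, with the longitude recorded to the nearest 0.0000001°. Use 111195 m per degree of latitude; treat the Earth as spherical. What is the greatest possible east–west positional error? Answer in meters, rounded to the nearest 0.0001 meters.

Rounding to 7 decimal places leaves the longitude within ±5e-08° of the true value.
At latitude 48.6939° a degree of longitude spans 111195 m × cos 48.6939° = 111195 × 0.6601 ≈ 73397.8 m.
Maximum E–W displacement: 5e-08 × 73397.8 = 0.00366989 m.

0.0037 meters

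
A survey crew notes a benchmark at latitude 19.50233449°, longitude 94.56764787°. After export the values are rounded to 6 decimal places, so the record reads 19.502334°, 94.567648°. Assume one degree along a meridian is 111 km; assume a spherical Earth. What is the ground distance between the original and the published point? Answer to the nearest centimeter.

6 centimeters

Δlat = 19.50233449 − 19.502334 = +0.00000049°; Δlon = 94.56764787 − 94.567648 = -0.00000013°.
North–south shift: 0.00000049 × 111000 = 0.05439 m.
E–W at 19.5023°: -0.00000013° × 111000 × cos 19.5023° = -0.00000013 × 111000 × 0.9426 ≈ -0.0136021 m.
Distance: √(0.05439² + 0.0136021²) ≈ 0.056065 m.
That is 0.056065 m = 5.6065 cm.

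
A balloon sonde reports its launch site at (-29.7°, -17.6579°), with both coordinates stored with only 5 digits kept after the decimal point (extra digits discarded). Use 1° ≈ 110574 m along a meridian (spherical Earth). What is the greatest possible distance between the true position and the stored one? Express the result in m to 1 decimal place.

1.5 m

Truncating at 5 decimal places can drop up to a full unit in the last place, so each coordinate may be off by as much as 1e-05°.
Latitude error → 1e-05 × 110574 = 1.10574 m along the meridian.
E–W at 29.7°: 1e-05° × 110574 × cos 29.7° = 1e-05 × 110574 × 0.8686 ≈ 0.960481 m.
Combining orthogonally: (1.10574² + 0.960481²)^½ ≈ 1.46464 m.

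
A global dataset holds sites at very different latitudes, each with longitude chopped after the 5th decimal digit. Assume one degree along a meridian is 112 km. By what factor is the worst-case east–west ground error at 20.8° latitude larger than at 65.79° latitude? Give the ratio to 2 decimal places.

2.28

Truncating at 5 decimal places can drop up to a full unit in the last place, so the longitude may be off by as much as 1e-05°.
At 20.8°: 1e-05° × 112000 × cos 20.8° = 1e-05 × 112000 × 0.9348 ≈ 1.047 m.
At 65.79°: 1e-05° × 112000 × cos 65.79° = 1e-05 × 112000 × 0.4101 ≈ 0.45929 m.
The ratio reduces to cos 20.8° / cos 65.79° = 0.9348/0.4101 ≈ 2.2796.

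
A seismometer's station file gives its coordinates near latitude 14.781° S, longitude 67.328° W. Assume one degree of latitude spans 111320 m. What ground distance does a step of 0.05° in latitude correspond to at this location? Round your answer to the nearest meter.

5566 meters

Along a meridian 0.05° is 0.05 × 111320 = 5566 m.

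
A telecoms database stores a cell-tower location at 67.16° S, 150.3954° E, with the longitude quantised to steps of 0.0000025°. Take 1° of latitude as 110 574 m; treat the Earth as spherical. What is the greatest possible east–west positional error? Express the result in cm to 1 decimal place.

With a 0.0000025° grid the true value lies within half a step, ±0.0000025°/2 = ±1.25e-06°, of the stored one.
One degree of longitude at 67.16° is 110574 × cos 67.16° ≈ 110574 × 0.3882 = 42920.3 m.
So at most 1.25e-06° × 42920.3 ≈ 0.0536504 m east–west.
That is 0.0536504 m = 5.365 cm.

5.4 cm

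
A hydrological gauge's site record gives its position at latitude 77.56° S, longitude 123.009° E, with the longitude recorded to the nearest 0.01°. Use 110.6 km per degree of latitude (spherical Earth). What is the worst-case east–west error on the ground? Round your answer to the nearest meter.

119 meters

Rounding to 2 decimal places leaves the longitude within ±0.005° of the true value.
At latitude 77.56° a degree of longitude spans 110600 m × cos 77.56° = 110600 × 0.2154 ≈ 23825.1 m.
East–west error: 0.005° × 23825.1 m/° ≈ 119.126 m.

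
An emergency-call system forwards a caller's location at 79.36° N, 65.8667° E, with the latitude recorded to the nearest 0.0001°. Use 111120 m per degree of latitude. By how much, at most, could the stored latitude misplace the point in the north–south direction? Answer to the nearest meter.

6 meters

Rounding to 4 decimal places leaves the latitude within ±5e-05° of the true value.
So the N–S error is at most 5e-05 × 111120 = 5.556 m.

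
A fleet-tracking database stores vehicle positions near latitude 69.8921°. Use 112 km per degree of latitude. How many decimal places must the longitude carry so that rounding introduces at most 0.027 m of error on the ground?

6 decimal places

At 69.8921° one degree of longitude covers 112000 × cos 69.8921° ≈ 112000 × 0.3438 ≈ 38504.4 m.
Rounding to N decimal places gives at most 0.5 × 10⁻ᴺ degrees of error, i.e. 0.5 × 10⁻ᴺ × 38504.4 m.
Setting 19252.2 × 10⁻ᴺ ≤ 0.027 gives 10ᴺ ≥ 7.13e+05, i.e. N ≥ 5.85.
So 6 decimal places suffice (0.0193 m); 5 would allow up to 0.193 m.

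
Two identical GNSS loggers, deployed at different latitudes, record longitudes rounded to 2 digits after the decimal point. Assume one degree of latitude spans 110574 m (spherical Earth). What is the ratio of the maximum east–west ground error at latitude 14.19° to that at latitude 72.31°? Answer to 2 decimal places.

Rounding to 2 decimal places leaves the longitude within ±0.005° of the true value.
At 14.19°: 0.005° × 110574 × cos 14.19° = 0.005 × 110574 × 0.9695 ≈ 536 m.
Error at 72.31° = 0.005° × 110574 × cos 72.31° ≈ 552.87 × 0.3039 = 168 m.
Ratio: 536 / 168 = cos 14.19° / cos 72.31° ≈ 3.1905.

3.19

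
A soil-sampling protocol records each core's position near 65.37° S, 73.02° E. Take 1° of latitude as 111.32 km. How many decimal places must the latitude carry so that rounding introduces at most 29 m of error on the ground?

4 decimal places

One degree of latitude covers 111320 m.
With N decimal places the half-ulp bound is 0.5·10⁻ᴺ°, or 0.5·10⁻ᴺ × 111320 m on the ground.
Setting 55660 × 10⁻ᴺ ≤ 29 gives 10ᴺ ≥ 1919, i.e. N ≥ 3.28.
At 3 places the error can reach 55.7 m, but 4 places keeps it to 5.57 m.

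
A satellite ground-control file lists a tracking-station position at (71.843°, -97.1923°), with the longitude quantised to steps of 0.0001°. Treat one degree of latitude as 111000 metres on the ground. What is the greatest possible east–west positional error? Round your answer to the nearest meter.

2 meters

With a 0.0001° grid the true value lies within half a step, ±0.0001°/2 = ±5e-05°, of the stored one.
One degree of longitude at 71.843° is 111000 × cos 71.843° ≈ 111000 × 0.3116 = 34590 m.
East–west error: 5e-05° × 34590 m/° ≈ 1.7295 m.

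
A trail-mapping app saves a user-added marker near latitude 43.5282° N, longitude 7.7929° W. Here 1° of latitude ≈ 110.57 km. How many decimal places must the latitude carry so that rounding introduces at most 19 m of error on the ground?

One degree of latitude covers 110570 m.
N decimal places → at most half a unit in the last place, 0.5 × 10⁻ᴺ° = 110570/2 × 10⁻ᴺ m.
Setting 55285 × 10⁻ᴺ ≤ 19 gives 10ᴺ ≥ 2910, i.e. N ≥ 3.46.
So 4 decimal places suffice (5.53 m); 3 would allow up to 55.3 m.

4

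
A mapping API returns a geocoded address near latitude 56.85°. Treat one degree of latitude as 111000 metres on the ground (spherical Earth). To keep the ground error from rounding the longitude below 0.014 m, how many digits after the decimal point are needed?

At 56.85° one degree of longitude covers 111000 × cos 56.85° ≈ 111000 × 0.5468 ≈ 60698.4 m.
Rounding to N decimal places gives at most 0.5 × 10⁻ᴺ degrees of error, i.e. 0.5 × 10⁻ᴺ × 60698.4 m.
Need 0.5 × 60698.4 × 10⁻ᴺ ≤ 0.014 → 10⁻ᴺ ≤ 4.613e-07, so N ≥ 6.34.
So 7 decimal places suffice (0.00303 m); 6 would allow up to 0.0303 m.

7 decimal places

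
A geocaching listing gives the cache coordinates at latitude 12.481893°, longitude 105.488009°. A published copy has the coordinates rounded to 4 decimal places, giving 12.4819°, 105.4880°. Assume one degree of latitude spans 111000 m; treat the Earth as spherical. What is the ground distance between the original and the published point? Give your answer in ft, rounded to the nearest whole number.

Δlat = 12.481893 − 12.4819 = -0.000007°; Δlon = 105.488009 − 105.4880 = +0.000009°.
North–south shift: -0.000007 × 111000 = -0.777 m.
E–W at 12.4819°: 0.000009° × 111000 × cos 12.4819° = 0.000009 × 111000 × 0.9764 ≈ 0.975388 m.
Distance: √(0.777² + 0.975388²) ≈ 1.24704 m.
Converting: 1.24704 m × 3.2808 ft/m ≈ 4.0913 ft.

4 ft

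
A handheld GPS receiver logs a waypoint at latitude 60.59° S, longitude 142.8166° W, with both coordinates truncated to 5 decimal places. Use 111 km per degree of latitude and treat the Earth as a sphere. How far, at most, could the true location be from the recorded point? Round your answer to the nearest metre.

1 metres

Truncating at 5 decimal places can drop up to a full unit in the last place, so each coordinate may be off by as much as 1e-05°.
Latitude error → 1e-05 × 111000 = 1.11 m along the meridian.
Longitude error → 1e-05 × 111000 × cos 60.59° = 1e-05 × 111000 × 0.4911 ≈ 0.545072 m.
The two errors are perpendicular, so the maximum displacement is √(1.11² + 0.545072²) ≈ 1.23661 m.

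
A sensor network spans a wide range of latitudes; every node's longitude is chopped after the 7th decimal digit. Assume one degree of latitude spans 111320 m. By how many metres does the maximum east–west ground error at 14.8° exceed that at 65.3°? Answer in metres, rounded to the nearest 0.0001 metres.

0.0061 metres

Truncating at 7 decimal places can drop up to a full unit in the last place, so the longitude may be off by as much as 1e-07°.
At 14.8°: 1e-07° × 111320 × cos 14.8° = 1e-07 × 111320 × 0.9668 ≈ 0.010763 m.
At 65.3°: 1e-07° × 111320 × cos 65.3° = 1e-07 × 111320 × 0.4179 ≈ 0.0046517 m.
So the lower-latitude error exceeds the higher by 0.010763 − 0.0046517 = 0.006111 m.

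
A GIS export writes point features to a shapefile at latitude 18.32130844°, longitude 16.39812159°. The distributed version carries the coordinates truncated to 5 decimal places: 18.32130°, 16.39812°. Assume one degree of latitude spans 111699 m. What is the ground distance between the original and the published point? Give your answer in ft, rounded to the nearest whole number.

3 ft

The latitude changed by +0.00000844° and the longitude by +0.00000159°.
North–south shift: 0.00000844 × 111699 = 0.94274 m.
E–W at 18.3213°: 0.00000159° × 111699 × cos 18.3213° = 0.00000159 × 111699 × 0.9493 ≈ 0.168599 m.
Distance: √(0.94274² + 0.168599²) ≈ 0.957697 m.
In feet: 0.957697 m ÷ 0.3048 ≈ 3.1421 ft.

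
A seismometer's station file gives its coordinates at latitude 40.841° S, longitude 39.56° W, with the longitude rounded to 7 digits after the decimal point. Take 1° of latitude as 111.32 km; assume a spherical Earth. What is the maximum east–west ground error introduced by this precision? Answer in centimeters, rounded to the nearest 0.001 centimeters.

Rounding to 7 decimal places leaves the longitude within ±5e-08° of the true value.
At latitude 40.841° a degree of longitude spans 111320 m × cos 40.841° = 111320 × 0.7565 ≈ 84216.6 m.
Maximum E–W displacement: 5e-08 × 84216.6 = 0.00421083 m.
That is 0.00421083 m = 0.42108 cm.

0.421 centimeters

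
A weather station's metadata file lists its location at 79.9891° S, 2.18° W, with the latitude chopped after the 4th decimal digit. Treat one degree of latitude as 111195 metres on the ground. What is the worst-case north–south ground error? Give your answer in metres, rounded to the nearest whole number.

Truncating at 4 decimal places can drop up to a full unit in the last place, so the latitude may be off by as much as 0.0001°.
Along the meridian that is 0.0001° × 111195 m/° = 11.1195 m.

11 metres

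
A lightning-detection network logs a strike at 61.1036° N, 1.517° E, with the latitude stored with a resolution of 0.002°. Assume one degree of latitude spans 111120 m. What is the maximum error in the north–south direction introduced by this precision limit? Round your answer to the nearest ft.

With a 0.002° grid the true value lies within half a step, ±0.002°/2 = ±0.001°, of the stored one.
North–south distance: 0.001° × 111120 m/° = 111.12 m.
In feet: 111.12 m ÷ 0.3048 ≈ 364.57 ft.

365 ft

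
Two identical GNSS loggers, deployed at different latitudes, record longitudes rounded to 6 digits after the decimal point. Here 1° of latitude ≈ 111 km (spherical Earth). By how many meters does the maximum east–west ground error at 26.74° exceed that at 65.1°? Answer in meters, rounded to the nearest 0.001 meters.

Rounding to 6 decimal places leaves the longitude within ±5e-07° of the true value.
Error at 26.74° = 5e-07° × 111000 × cos 26.74° ≈ 0.0555 × 0.8931 = 0.049565 m.
At 65.1°: 5e-07° × 111000 × cos 65.1° = 5e-07 × 111000 × 0.4210 ≈ 0.023367 m.
So the lower-latitude error exceeds the higher by 0.049565 − 0.023367 = 0.026197 m.

0.026 meters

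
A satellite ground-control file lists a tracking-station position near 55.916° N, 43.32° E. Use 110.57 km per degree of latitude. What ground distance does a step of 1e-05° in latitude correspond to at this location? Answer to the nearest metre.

1 metres

Along a meridian 1e-05° is 1e-05 × 110570 = 1.1057 m.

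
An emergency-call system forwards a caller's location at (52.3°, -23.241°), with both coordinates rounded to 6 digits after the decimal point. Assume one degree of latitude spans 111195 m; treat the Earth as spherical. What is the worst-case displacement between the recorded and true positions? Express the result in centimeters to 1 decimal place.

Rounding to 6 decimal places leaves each coordinate within ±5e-07° of the true value.
Latitude error → 5e-07 × 111195 = 0.0555975 m along the meridian.
East–west component at 52.3°: 5e-07° × 111195 × cos 52.3° ≈ 5e-07 × 67998.7 ≈ 0.0339994 m.
Combining orthogonally: (0.0555975² + 0.0339994²)^½ ≈ 0.0651693 m.
That is 0.0651693 m = 6.5169 cm.

6.5 centimeters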